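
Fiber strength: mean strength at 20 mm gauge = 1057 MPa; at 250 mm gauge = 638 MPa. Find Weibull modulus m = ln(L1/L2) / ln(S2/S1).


Formula: m = ln(L1/L2) / ln(S2/S1)
Step 1: ln(L1/L2) = ln(20/250) = -2.52573
Step 2: S2/S1 = 638/1057 = 0.6036
Step 3: ln(S2/S1) = ln(0.6036) = -0.50484
Step 4: m = -2.52573 / -0.50484 = 5.00

5.00 (Weibull m)


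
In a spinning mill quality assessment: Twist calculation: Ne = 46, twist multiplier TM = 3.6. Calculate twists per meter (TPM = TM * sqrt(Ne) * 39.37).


Formula: TPM = TM * sqrt(Ne) * 39.37
Step 1: sqrt(Ne) = sqrt(46) = 6.7823
Step 2: TM * sqrt(Ne) = 3.6 * 6.7823 = 24.4163
Step 3: TPM = 24.4163 * 39.37 = 961 twists/m

961 twists/m


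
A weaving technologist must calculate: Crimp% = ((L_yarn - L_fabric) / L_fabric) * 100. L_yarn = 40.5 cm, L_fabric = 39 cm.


Formula: Crimp% = ((L_yarn - L_fabric) / L_fabric) * 100
Step 1: Extension = 40.5 - 39 = 1.5 cm
Step 2: Crimp% = (1.5 / 39) * 100
Step 3: Crimp% = 0.038462 * 100 = 3.8462% ≈ 3.8%

3.8%


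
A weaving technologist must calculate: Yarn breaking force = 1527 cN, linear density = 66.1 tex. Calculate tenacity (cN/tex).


Formula: Tenacity = Breaking force / Linear density
Tenacity = 1527 cN / 66.1 tex
Tenacity = 23.10 cN/tex

23.10 cN/tex


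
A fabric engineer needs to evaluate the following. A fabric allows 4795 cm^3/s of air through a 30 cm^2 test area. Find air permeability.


Formula: Air Permeability = Airflow / Test Area
AP = 4795 cm^3/s / 30 cm^2
AP = 159.8 cm^3/s/cm^2

159.8 cm^3/s/cm^2


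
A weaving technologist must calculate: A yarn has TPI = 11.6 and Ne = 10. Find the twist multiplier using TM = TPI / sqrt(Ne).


Formula: TM = TPI / sqrt(Ne)
Step 1: sqrt(Ne) = sqrt(10) = 3.1623
Step 2: TM = 11.6 / 3.1623 = 3.67

3.67 TM


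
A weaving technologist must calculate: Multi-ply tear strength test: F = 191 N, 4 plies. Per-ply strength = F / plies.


Formula: Per-ply strength = Total force / Number of plies
Per-ply = 191 N / 4
Per-ply = 47.75 N

47.75 N


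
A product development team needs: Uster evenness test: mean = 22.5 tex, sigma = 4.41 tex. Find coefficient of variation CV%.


Formula: CV% = (standard deviation / mean) * 100
Step 1: Ratio = 4.41 / 22.5 = 0.196
Step 2: CV% = 0.196 * 100 = 19.6%

19.6%


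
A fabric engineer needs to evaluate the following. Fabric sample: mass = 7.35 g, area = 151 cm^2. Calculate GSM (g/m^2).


Formula: GSM = mass_g / area_m2
Step 1: Convert area: 151 cm^2 = 151 / 10000 = 0.0151 m^2
Step 2: GSM = 7.35 g / 0.0151 m^2 = 486.8 g/m^2

486.8 g/m^2


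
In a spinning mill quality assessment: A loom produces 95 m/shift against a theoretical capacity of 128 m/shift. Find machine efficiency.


Formula: Efficiency% = (Actual output / Theoretical output) * 100
Efficiency% = (95 / 128) * 100
Efficiency% = 0.742188 * 100 = 74.2188% ≈ 74.2%

74.2%


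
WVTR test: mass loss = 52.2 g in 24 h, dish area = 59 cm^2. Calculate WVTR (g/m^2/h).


Formula: WVTR = mass_loss / (area * time)
Step 1: Convert area: 59 cm^2 = 0.0059 m^2
Step 2: WVTR = 52.2 g / (0.0059 m^2 * 24 h)
Step 3: WVTR = 52.2 / 0.1416 = 368.6 g/m^2/h

368.6 g/m^2/h


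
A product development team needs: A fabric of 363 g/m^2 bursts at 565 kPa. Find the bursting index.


Formula: Bursting Index = Bursting Strength / Fabric GSM
BI = 565 kPa / 363 g/m^2
BI = 1.556 kPa/(g/m^2)

1.556 kPa/(g/m^2)


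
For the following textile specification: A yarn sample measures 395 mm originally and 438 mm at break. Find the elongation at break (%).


Formula: Elongation (%) = ((L_break - L0) / L0) * 100
Step 1: Extension = 438 - 395 = 43 mm
Step 2: Elongation = (43 / 395) * 100
Step 3: Elongation = 0.108861 * 100 = 10.8861% ≈ 10.9%

10.9%


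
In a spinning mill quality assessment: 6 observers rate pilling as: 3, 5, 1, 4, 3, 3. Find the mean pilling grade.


Formula: Mean = sum / count
Sum = 3 + 5 + 1 + 4 + 3 + 3 = 19
Mean = 19 / 6 = 3.2

3.2


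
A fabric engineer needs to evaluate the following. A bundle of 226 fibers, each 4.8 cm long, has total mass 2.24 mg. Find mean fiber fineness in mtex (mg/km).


Formula: fineness (mtex) = mass (mg) / total length (km) = (mass_mg / total_length_m) * 1000
Step 1: Convert fiber length: 4.8 cm = 0.048 m
Step 2: Total fiber length = 226 * 0.048 = 10.848 m
Step 3: Linear density = 2.24 mg / 10.848 m = 0.2065 mg/m
Step 4: fineness = 0.2065 * 1000 = 206.5 mtex

206.5 mtex


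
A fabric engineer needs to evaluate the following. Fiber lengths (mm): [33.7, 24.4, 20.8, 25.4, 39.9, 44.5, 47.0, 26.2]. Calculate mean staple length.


Formula: Mean = sum of lengths / count
Sum = 33.7 + 24.4 + 20.8 + 25.4 + 39.9 + 44.5 + 47.0 + 26.2
Sum = 261.9 mm
Mean = 261.9 / 8 = 32.74 mm

32.74 mm


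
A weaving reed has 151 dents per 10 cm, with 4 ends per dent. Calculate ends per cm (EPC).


Formula: EPC = (dents per 10 cm * ends per dent) / 10
Step 1: Total ends per 10 cm = 151 * 4 = 604
Step 2: EPC = 604 / 10 = 60.4 ends/cm

60.4 ends/cm


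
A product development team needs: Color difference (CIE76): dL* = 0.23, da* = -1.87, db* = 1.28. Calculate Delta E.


Formula: Delta E = sqrt(dL*^2 + da*^2 + db*^2)
Step 1: dL*^2 = 0.23^2 = 0.0529
Step 2: da*^2 = (-1.87)^2 = 3.4969
Step 3: db*^2 = 1.28^2 = 1.6384
Step 4: Sum = 0.0529 + 3.4969 + 1.6384 = 5.1882
Step 5: Delta E = sqrt(5.1882) = 2.28

2.28 Delta E


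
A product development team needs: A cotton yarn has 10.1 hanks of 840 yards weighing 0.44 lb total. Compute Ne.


Formula: Ne = hanks / mass_lb
Substituting: Ne = 10.1 / 0.44
Ne = 23.0

23.0 Ne


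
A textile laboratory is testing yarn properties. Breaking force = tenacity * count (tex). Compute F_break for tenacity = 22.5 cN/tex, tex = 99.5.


Formula: Breaking force = Tenacity * Linear density
F = 22.5 cN/tex * 99.5 tex
F = 2238.75 cN

2238.75 cN


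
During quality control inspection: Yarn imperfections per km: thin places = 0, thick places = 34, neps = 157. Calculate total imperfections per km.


Formula: Total = thin places + thick places + neps
Total = 0 + 34 + 157
Total = 191 imperfections/km

191 imperfections/km


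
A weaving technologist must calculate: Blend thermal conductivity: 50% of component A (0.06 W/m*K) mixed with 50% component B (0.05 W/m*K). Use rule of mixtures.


Formula: Blend property = (fraction_A * property_A) + (fraction_B * property_B)
Step 1: Contribution A = 50/100 * 0.06 W/m*K = 0.03 W/m*K
Step 2: Contribution B = 50/100 * 0.05 W/m*K = 0.025 W/m*K
Step 3: Blend thermal conductivity = 0.03 + 0.025 = 0.055 W/m*K

0.055 W/m*K


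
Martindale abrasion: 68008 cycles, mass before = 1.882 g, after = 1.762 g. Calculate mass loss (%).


Formula: Mass loss% = ((m_before - m_after) / m_before) * 100
Step 1: Mass loss = 1.882 - 1.762 = 0.12 g
Step 2: Ratio = 0.12 / 1.882 = 0.063762
Step 3: Mass loss% = 0.063762 * 100 = 6.3762% ≈ 6.38%

6.38%


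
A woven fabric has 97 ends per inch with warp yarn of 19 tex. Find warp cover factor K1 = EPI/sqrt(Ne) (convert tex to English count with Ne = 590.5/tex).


Formula: K1 = EPI / sqrt(Ne), with Ne = 590.5 / tex_warp
Step 1: Ne = 590.5 / 19 = 31.079
Step 2: sqrt(Ne) = sqrt(31.079) = 5.5749
Step 3: K1 = 97 / 5.5749 = 17.4

17.4


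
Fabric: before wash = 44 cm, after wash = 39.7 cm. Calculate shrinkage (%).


Formula: Shrinkage% = ((L_before - L_after) / L_before) * 100
Step 1: Shrinkage = 44 - 39.7 = 4.3 cm
Step 2: Shrinkage% = (4.3 / 44) * 100
Step 3: Shrinkage% = 0.097727 * 100 = 9.7727% ≈ 9.8%

9.8%


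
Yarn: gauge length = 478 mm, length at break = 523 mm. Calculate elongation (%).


Formula: Elongation (%) = ((L_break - L0) / L0) * 100
Step 1: Extension = 523 - 478 = 45 mm
Step 2: Elongation = (45 / 478) * 100
Step 3: Elongation = 0.094142 * 100 = 9.4142% ≈ 9.4%

9.4%


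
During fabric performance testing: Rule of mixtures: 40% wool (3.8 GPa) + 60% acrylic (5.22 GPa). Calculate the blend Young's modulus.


Formula: Blend property = (fraction_A * property_A) + (fraction_B * property_B)
Step 1: Contribution A = 40/100 * 3.8 GPa = 1.52 GPa
Step 2: Contribution B = 60/100 * 5.22 GPa = 3.132 GPa
Step 3: Blend Young's modulus = 1.52 + 3.132 = 4.652 GPa

4.652 GPa


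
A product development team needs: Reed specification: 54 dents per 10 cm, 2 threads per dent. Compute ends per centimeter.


Formula: EPC = (dents per 10 cm * ends per dent) / 10
Step 1: Total ends per 10 cm = 54 * 2 = 108
Step 2: EPC = 108 / 10 = 10.8 ends/cm

10.8 ends/cm


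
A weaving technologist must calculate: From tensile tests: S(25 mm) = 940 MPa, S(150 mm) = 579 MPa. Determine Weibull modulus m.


Formula: m = ln(L1/L2) / ln(S2/S1)
Step 1: ln(L1/L2) = ln(25/150) = -1.79176
Step 2: S2/S1 = 579/940 = 0.61596
Step 3: ln(S2/S1) = ln(0.61596) = -0.48457
Step 4: m = -1.79176 / -0.48457 = 3.70

3.70 (Weibull m)


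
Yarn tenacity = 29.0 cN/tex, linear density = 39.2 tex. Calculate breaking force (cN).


Formula: Breaking force = Tenacity * Linear density
F = 29.0 cN/tex * 39.2 tex
F = 1136.80 cN

1136.80 cN


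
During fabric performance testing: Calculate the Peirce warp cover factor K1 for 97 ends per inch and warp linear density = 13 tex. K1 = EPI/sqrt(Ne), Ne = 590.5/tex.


Formula: K1 = EPI / sqrt(Ne), with Ne = 590.5 / tex_warp
Step 1: Ne = 590.5 / 13 = 45.423
Step 2: sqrt(Ne) = sqrt(45.423) = 6.7397
Step 3: K1 = 97 / 6.7397 = 14.4

14.4


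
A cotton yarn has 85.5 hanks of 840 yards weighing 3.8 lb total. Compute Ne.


Formula: Ne = hanks / mass_lb
Substituting: Ne = 85.5 / 3.8
Ne = 22.5

22.5 Ne


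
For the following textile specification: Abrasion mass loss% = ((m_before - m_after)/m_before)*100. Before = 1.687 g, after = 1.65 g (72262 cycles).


Formula: Mass loss% = ((m_before - m_after) / m_before) * 100
Step 1: Mass loss = 1.687 - 1.65 = 0.037 g
Step 2: Ratio = 0.037 / 1.687 = 0.0219324
Step 3: Mass loss% = 0.0219324 * 100 = 2.19324% ≈ 2.19%

2.19%


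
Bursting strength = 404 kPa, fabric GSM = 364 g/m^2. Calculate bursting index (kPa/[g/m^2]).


Formula: Bursting Index = Bursting Strength / Fabric GSM
BI = 404 kPa / 364 g/m^2
BI = 1.110 kPa/(g/m^2)

1.110 kPa/(g/m^2)


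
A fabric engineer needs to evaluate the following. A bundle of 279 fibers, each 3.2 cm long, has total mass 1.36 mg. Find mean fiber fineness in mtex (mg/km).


Formula: fineness (mtex) = mass (mg) / total length (km) = (mass_mg / total_length_m) * 1000
Step 1: Convert fiber length: 3.2 cm = 0.032 m
Step 2: Total fiber length = 279 * 0.032 = 8.928 m
Step 3: Linear density = 1.36 mg / 8.928 m = 0.1523 mg/m
Step 4: fineness = 0.1523 * 1000 = 152.3 mtex

152.3 mtex


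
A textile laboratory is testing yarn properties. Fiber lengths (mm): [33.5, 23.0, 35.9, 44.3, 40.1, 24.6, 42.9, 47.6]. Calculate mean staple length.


Formula: Mean = sum of lengths / count
Sum = 33.5 + 23.0 + 35.9 + 44.3 + 40.1 + 24.6 + 42.9 + 47.6
Sum = 291.9 mm
Mean = 291.9 / 8 = 36.49 mm

36.49 mm


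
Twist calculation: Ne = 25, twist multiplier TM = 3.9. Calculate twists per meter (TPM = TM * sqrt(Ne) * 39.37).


Formula: TPM = TM * sqrt(Ne) * 39.37
Step 1: sqrt(Ne) = sqrt(25) = 5
Step 2: TM * sqrt(Ne) = 3.9 * 5 = 19.5
Step 3: TPM = 19.5 * 39.37 = 768 twists/m

768 twists/m


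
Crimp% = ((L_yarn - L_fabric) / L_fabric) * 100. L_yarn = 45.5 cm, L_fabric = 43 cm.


Formula: Crimp% = ((L_yarn - L_fabric) / L_fabric) * 100
Step 1: Extension = 45.5 - 43 = 2.5 cm
Step 2: Crimp% = (2.5 / 43) * 100
Step 3: Crimp% = 0.05814 * 100 = 5.814% ≈ 5.8%

5.8%


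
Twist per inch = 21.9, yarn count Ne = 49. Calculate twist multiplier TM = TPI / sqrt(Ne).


Formula: TM = TPI / sqrt(Ne)
Step 1: sqrt(Ne) = sqrt(49) = 7
Step 2: TM = 21.9 / 7 = 3.13

3.13 TM


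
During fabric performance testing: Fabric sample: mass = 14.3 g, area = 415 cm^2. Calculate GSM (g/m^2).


Formula: GSM = mass_g / area_m2
Step 1: Convert area: 415 cm^2 = 415 / 10000 = 0.0415 m^2
Step 2: GSM = 14.3 g / 0.0415 m^2 = 344.6 g/m^2

344.6 g/m^2


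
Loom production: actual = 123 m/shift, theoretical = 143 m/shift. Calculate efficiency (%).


Formula: Efficiency% = (Actual output / Theoretical output) * 100
Efficiency% = (123 / 143) * 100
Efficiency% = 0.86014 * 100 = 86.014% ≈ 86.0%

86.0%


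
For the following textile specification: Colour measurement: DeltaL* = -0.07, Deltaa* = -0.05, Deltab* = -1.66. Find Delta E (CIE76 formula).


Formula: Delta E = sqrt(dL*^2 + da*^2 + db*^2)
Step 1: dL*^2 = (-0.07)^2 = 0.0049
Step 2: da*^2 = (-0.05)^2 = 0.0025
Step 3: db*^2 = (-1.66)^2 = 2.7556
Step 4: Sum = 0.0049 + 0.0025 + 2.7556 = 2.763
Step 5: Delta E = sqrt(2.763) = 1.66

1.66 Delta E


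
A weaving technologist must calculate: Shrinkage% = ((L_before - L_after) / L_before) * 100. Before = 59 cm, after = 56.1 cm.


Formula: Shrinkage% = ((L_before - L_after) / L_before) * 100
Step 1: Shrinkage = 59 - 56.1 = 2.9 cm
Step 2: Shrinkage% = (2.9 / 59) * 100
Step 3: Shrinkage% = 0.049153 * 100 = 4.9153% ≈ 4.9%

4.9%


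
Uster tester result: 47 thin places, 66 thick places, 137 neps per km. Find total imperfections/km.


Formula: Total = thin places + thick places + neps
Total = 47 + 66 + 137
Total = 250 imperfections/km

250 imperfections/km


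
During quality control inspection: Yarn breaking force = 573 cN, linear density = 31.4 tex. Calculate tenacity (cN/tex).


Formula: Tenacity = Breaking force / Linear density
Tenacity = 573 cN / 31.4 tex
Tenacity = 18.25 cN/tex

18.25 cN/tex


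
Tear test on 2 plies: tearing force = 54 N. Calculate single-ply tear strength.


Formula: Per-ply strength = Total force / Number of plies
Per-ply = 54 N / 2
Per-ply = 27 N

27 N


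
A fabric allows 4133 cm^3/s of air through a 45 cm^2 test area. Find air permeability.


Formula: Air Permeability = Airflow / Test Area
AP = 4133 cm^3/s / 45 cm^2
AP = 91.8 cm^3/s/cm^2

91.8 cm^3/s/cm^2


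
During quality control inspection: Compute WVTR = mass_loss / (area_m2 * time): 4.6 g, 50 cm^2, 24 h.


Formula: WVTR = mass_loss / (area * time)
Step 1: Convert area: 50 cm^2 = 0.005 m^2
Step 2: WVTR = 4.6 g / (0.005 m^2 * 24 h)
Step 3: WVTR = 4.6 / 0.12 = 38.3 g/m^2/h

38.3 g/m^2/h


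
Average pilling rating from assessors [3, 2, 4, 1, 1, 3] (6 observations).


Formula: Mean = sum / count
Sum = 3 + 2 + 4 + 1 + 1 + 3 = 14
Mean = 14 / 6 = 2.3

2.3


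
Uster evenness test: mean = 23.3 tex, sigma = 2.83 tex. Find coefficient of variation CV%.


Formula: CV% = (standard deviation / mean) * 100
Step 1: Ratio = 2.83 / 23.3 = 0.121459
Step 2: CV% = 0.121459 * 100 = 12.1459% ≈ 12.1%

12.1%


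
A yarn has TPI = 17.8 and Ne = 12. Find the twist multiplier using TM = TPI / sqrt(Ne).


Formula: TM = TPI / sqrt(Ne)
Step 1: sqrt(Ne) = sqrt(12) = 3.4641
Step 2: TM = 17.8 / 3.4641 = 5.14

5.14 TM


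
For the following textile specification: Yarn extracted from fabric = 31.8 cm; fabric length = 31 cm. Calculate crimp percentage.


Formula: Crimp% = ((L_yarn - L_fabric) / L_fabric) * 100
Step 1: Extension = 31.8 - 31 = 0.8 cm
Step 2: Crimp% = (0.8 / 31) * 100
Step 3: Crimp% = 0.025806 * 100 = 2.5806% ≈ 2.6%

2.6%


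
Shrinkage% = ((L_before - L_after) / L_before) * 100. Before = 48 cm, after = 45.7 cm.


Formula: Shrinkage% = ((L_before - L_after) / L_before) * 100
Step 1: Shrinkage = 48 - 45.7 = 2.3 cm
Step 2: Shrinkage% = (2.3 / 48) * 100
Step 3: Shrinkage% = 0.047917 * 100 = 4.7917% ≈ 4.8%

4.8%


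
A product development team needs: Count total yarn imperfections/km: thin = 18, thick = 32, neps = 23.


Formula: Total = thin places + thick places + neps
Total = 18 + 32 + 23
Total = 73 imperfections/km

73 imperfections/km


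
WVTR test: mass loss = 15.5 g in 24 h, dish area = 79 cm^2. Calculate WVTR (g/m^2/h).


Formula: WVTR = mass_loss / (area * time)
Step 1: Convert area: 79 cm^2 = 0.0079 m^2
Step 2: WVTR = 15.5 g / (0.0079 m^2 * 24 h)
Step 3: WVTR = 15.5 / 0.1896 = 81.8 g/m^2/h

81.8 g/m^2/h


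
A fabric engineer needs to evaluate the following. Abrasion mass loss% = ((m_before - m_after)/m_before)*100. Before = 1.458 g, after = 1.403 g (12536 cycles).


Formula: Mass loss% = ((m_before - m_after) / m_before) * 100
Step 1: Mass loss = 1.458 - 1.403 = 0.055 g
Step 2: Ratio = 0.055 / 1.458 = 0.0377229
Step 3: Mass loss% = 0.0377229 * 100 = 3.77229% ≈ 3.77%

3.77%


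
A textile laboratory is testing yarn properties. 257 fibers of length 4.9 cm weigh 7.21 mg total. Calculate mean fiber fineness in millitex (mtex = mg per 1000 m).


Formula: fineness (mtex) = mass (mg) / total length (km) = (mass_mg / total_length_m) * 1000
Step 1: Convert fiber length: 4.9 cm = 0.049 m
Step 2: Total fiber length = 257 * 0.049 = 12.593 m
Step 3: Linear density = 7.21 mg / 12.593 m = 0.5725 mg/m
Step 4: fineness = 0.5725 * 1000 = 572.5 mtex

572.5 mtex


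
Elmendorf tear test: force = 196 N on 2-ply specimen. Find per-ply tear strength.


Formula: Per-ply strength = Total force / Number of plies
Per-ply = 196 N / 2
Per-ply = 98 N

98 N


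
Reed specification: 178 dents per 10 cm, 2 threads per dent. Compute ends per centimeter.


Formula: EPC = (dents per 10 cm * ends per dent) / 10
Step 1: Total ends per 10 cm = 178 * 2 = 356
Step 2: EPC = 356 / 10 = 35.6 ends/cm

35.6 ends/cm


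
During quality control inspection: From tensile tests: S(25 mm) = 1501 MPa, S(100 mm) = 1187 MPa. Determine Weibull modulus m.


Formula: m = ln(L1/L2) / ln(S2/S1)
Step 1: ln(L1/L2) = ln(25/100) = -1.38629
Step 2: S2/S1 = 1187/1501 = 0.79081
Step 3: ln(S2/S1) = ln(0.79081) = -0.23470
Step 4: m = -1.38629 / -0.23470 = 5.91

5.91 (Weibull m)


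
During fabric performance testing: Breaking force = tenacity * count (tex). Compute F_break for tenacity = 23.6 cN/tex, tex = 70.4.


Formula: Breaking force = Tenacity * Linear density
F = 23.6 cN/tex * 70.4 tex
F = 1661.44 cN

1661.44 cN


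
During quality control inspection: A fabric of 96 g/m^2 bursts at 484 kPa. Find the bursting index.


Formula: Bursting Index = Bursting Strength / Fabric GSM
BI = 484 kPa / 96 g/m^2
BI = 5.042 kPa/(g/m^2)

5.042 kPa/(g/m^2)


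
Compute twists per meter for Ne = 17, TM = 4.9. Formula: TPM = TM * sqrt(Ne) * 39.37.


Formula: TPM = TM * sqrt(Ne) * 39.37
Step 1: sqrt(Ne) = sqrt(17) = 4.1231
Step 2: TM * sqrt(Ne) = 4.9 * 4.1231 = 20.2032
Step 3: TPM = 20.2032 * 39.37 = 795 twists/m

795 twists/m


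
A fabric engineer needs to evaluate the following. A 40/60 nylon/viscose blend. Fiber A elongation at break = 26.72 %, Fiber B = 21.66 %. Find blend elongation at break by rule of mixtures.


Formula: Blend property = (fraction_A * property_A) + (fraction_B * property_B)
Step 1: Contribution A = 40/100 * 26.72 % = 10.688 %
Step 2: Contribution B = 60/100 * 21.66 % = 12.996 %
Step 3: Blend elongation at break = 10.688 + 12.996 = 23.684 %

23.684 %


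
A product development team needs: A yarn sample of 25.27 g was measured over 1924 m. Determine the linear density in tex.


Formula: Tex = (mass_g / length_m) * 1000
Substituting: Tex = (25.27 / 1924) * 1000
Intermediate: 25.27 / 1924 = 0.0131341 g/m
Tex = 0.0131341 * 1000 = 13.13 tex

13.13 tex


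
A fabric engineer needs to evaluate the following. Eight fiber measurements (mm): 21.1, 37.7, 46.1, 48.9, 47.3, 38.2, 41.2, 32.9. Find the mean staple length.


Formula: Mean = sum of lengths / count
Sum = 21.1 + 37.7 + 46.1 + 48.9 + 47.3 + 38.2 + 41.2 + 32.9
Sum = 313.4 mm
Mean = 313.4 / 8 = 39.18 mm

39.18 mm


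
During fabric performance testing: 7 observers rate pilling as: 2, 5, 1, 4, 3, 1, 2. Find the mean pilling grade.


Formula: Mean = sum / count
Sum = 2 + 5 + 1 + 4 + 3 + 1 + 2 = 18
Mean = 18 / 7 = 2.6

2.6


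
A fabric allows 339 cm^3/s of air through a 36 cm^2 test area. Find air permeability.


Formula: Air Permeability = Airflow / Test Area
AP = 339 cm^3/s / 36 cm^2
AP = 9.4 cm^3/s/cm^2

9.4 cm^3/s/cm^2


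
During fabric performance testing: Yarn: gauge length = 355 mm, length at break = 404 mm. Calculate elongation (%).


Formula: Elongation (%) = ((L_break - L0) / L0) * 100
Step 1: Extension = 404 - 355 = 49 mm
Step 2: Elongation = (49 / 355) * 100
Step 3: Elongation = 0.138028 * 100 = 13.8028% ≈ 13.8%

13.8%


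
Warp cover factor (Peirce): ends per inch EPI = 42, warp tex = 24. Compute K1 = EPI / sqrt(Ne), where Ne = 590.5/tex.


Formula: K1 = EPI / sqrt(Ne), with Ne = 590.5 / tex_warp
Step 1: Ne = 590.5 / 24 = 24.604
Step 2: sqrt(Ne) = sqrt(24.604) = 4.9602
Step 3: K1 = 42 / 4.9602 = 8.5

8.5


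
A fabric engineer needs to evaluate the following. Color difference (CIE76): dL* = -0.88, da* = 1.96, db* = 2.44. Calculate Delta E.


Formula: Delta E = sqrt(dL*^2 + da*^2 + db*^2)
Step 1: dL*^2 = (-0.88)^2 = 0.7744
Step 2: da*^2 = 1.96^2 = 3.8416
Step 3: db*^2 = 2.44^2 = 5.9536
Step 4: Sum = 0.7744 + 3.8416 + 5.9536 = 10.5696
Step 5: Delta E = sqrt(10.5696) = 3.25

3.25 Delta E


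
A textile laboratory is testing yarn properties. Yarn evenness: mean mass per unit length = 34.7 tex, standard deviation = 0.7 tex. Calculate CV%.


Formula: CV% = (standard deviation / mean) * 100
Step 1: Ratio = 0.7 / 34.7 = 0.020173
Step 2: CV% = 0.020173 * 100 = 2.0173% ≈ 2.0%

2.0%


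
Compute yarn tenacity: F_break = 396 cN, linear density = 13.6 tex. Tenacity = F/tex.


Formula: Tenacity = Breaking force / Linear density
Tenacity = 396 cN / 13.6 tex
Tenacity = 29.12 cN/tex

29.12 cN/tex


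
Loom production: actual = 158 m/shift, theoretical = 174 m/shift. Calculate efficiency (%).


Formula: Efficiency% = (Actual output / Theoretical output) * 100
Efficiency% = (158 / 174) * 100
Efficiency% = 0.908046 * 100 = 90.8046% ≈ 90.8%

90.8%


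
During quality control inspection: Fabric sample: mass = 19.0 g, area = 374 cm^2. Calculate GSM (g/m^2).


Formula: GSM = mass_g / area_m2
Step 1: Convert area: 374 cm^2 = 374 / 10000 = 0.0374 m^2
Step 2: GSM = 19.0 g / 0.0374 m^2 = 508.0 g/m^2

508.0 g/m^2


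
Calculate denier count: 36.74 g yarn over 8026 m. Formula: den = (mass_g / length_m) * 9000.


Formula: den = (mass_g / length_m) * 9000
Substituting: den = (36.74 / 8026) * 9000
Intermediate: 36.74 / 8026 = 0.00457762 g/m
den = 0.00457762 * 9000 = 41.2 denier

41.2 denier


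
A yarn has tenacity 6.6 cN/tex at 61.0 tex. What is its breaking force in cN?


Formula: Breaking force = Tenacity * Linear density
F = 6.6 cN/tex * 61.0 tex
F = 402.60 cN

402.60 cN


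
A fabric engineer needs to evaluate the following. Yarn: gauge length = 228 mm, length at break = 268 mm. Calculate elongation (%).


Formula: Elongation (%) = ((L_break - L0) / L0) * 100
Step 1: Extension = 268 - 228 = 40 mm
Step 2: Elongation = (40 / 228) * 100
Step 3: Elongation = 0.175439 * 100 = 17.5439% ≈ 17.5%

17.5%


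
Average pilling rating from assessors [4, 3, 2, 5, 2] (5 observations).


Formula: Mean = sum / count
Sum = 4 + 3 + 2 + 5 + 2 = 16
Mean = 16 / 5 = 3.2

3.2


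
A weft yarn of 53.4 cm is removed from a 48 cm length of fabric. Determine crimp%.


Formula: Crimp% = ((L_yarn - L_fabric) / L_fabric) * 100
Step 1: Extension = 53.4 - 48 = 5.4 cm
Step 2: Crimp% = (5.4 / 48) * 100
Step 3: Crimp% = 0.1125 * 100 = 11.25% ≈ 11.3%

11.3%


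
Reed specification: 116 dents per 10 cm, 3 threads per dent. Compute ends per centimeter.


Formula: EPC = (dents per 10 cm * ends per dent) / 10
Step 1: Total ends per 10 cm = 116 * 3 = 348
Step 2: EPC = 348 / 10 = 34.8 ends/cm

34.8 ends/cm


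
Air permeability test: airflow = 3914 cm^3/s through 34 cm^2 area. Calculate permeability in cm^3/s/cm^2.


Formula: Air Permeability = Airflow / Test Area
AP = 3914 cm^3/s / 34 cm^2
AP = 115.1 cm^3/s/cm^2

115.1 cm^3/s/cm^2


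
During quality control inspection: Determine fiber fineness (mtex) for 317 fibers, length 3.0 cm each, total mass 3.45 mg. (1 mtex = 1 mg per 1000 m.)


Formula: fineness (mtex) = mass (mg) / total length (km) = (mass_mg / total_length_m) * 1000
Step 1: Convert fiber length: 3.0 cm = 0.03 m
Step 2: Total fiber length = 317 * 0.03 = 9.51 m
Step 3: Linear density = 3.45 mg / 9.51 m = 0.3628 mg/m
Step 4: fineness = 0.3628 * 1000 = 362.8 mtex

362.8 mtex


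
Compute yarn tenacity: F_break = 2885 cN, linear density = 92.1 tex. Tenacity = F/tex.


Formula: Tenacity = Breaking force / Linear density
Tenacity = 2885 cN / 92.1 tex
Tenacity = 31.32 cN/tex

31.32 cN/tex


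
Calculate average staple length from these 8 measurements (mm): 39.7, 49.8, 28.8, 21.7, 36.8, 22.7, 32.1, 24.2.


Formula: Mean = sum of lengths / count
Sum = 39.7 + 49.8 + 28.8 + 21.7 + 36.8 + 22.7 + 32.1 + 24.2
Sum = 255.8 mm
Mean = 255.8 / 8 = 31.98 mm

31.98 mm


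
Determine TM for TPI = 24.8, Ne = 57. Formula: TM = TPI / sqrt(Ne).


Formula: TM = TPI / sqrt(Ne)
Step 1: sqrt(Ne) = sqrt(57) = 7.5498
Step 2: TM = 24.8 / 7.5498 = 3.28

3.28 TM


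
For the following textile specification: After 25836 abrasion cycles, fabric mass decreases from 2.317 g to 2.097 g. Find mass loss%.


Formula: Mass loss% = ((m_before - m_after) / m_before) * 100
Step 1: Mass loss = 2.317 - 2.097 = 0.22 g
Step 2: Ratio = 0.22 / 2.317 = 0.0949504
Step 3: Mass loss% = 0.0949504 * 100 = 9.49504% ≈ 9.50%

9.50%


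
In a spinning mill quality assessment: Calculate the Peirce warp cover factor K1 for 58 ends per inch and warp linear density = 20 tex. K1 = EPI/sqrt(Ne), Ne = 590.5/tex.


Formula: K1 = EPI / sqrt(Ne), with Ne = 590.5 / tex_warp
Step 1: Ne = 590.5 / 20 = 29.525
Step 2: sqrt(Ne) = sqrt(29.525) = 5.4337
Step 3: K1 = 58 / 5.4337 = 10.7

10.7


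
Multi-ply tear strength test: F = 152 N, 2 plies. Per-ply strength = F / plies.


Formula: Per-ply strength = Total force / Number of plies
Per-ply = 152 N / 2
Per-ply = 76 N

76 N


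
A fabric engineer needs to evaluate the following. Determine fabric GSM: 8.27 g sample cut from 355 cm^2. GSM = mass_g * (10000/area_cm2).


Formula: GSM = mass_g / area_m2
Step 1: Convert area: 355 cm^2 = 355 / 10000 = 0.0355 m^2
Step 2: GSM = 8.27 g / 0.0355 m^2 = 233.0 g/m^2

233.0 g/m^2


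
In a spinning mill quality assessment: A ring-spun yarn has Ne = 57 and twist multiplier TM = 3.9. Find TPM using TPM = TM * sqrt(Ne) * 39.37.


Formula: TPM = TM * sqrt(Ne) * 39.37
Step 1: sqrt(Ne) = sqrt(57) = 7.5498
Step 2: TM * sqrt(Ne) = 3.9 * 7.5498 = 29.4442
Step 3: TPM = 29.4442 * 39.37 = 1159 twists/m

1159 twists/m


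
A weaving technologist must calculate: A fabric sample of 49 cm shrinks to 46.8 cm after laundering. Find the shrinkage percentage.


Formula: Shrinkage% = ((L_before - L_after) / L_before) * 100
Step 1: Shrinkage = 49 - 46.8 = 2.2 cm
Step 2: Shrinkage% = (2.2 / 49) * 100
Step 3: Shrinkage% = 0.044898 * 100 = 4.4898% ≈ 4.5%

4.5%


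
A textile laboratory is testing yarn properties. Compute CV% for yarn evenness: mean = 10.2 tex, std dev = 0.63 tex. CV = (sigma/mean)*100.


Formula: CV% = (standard deviation / mean) * 100
Step 1: Ratio = 0.63 / 10.2 = 0.061765
Step 2: CV% = 0.061765 * 100 = 6.1765% ≈ 6.2%

6.2%


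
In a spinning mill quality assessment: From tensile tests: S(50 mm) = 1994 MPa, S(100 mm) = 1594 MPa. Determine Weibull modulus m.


Formula: m = ln(L1/L2) / ln(S2/S1)
Step 1: ln(L1/L2) = ln(50/100) = -0.69315
Step 2: S2/S1 = 1594/1994 = 0.7994
Step 3: ln(S2/S1) = ln(0.7994) = -0.22389
Step 4: m = -0.69315 / -0.22389 = 3.10

3.10 (Weibull m)


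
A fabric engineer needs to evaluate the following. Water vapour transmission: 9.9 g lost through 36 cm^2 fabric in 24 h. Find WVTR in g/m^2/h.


Formula: WVTR = mass_loss / (area * time)
Step 1: Convert area: 36 cm^2 = 0.0036 m^2
Step 2: WVTR = 9.9 g / (0.0036 m^2 * 24 h)
Step 3: WVTR = 9.9 / 0.0864 = 114.6 g/m^2/h

114.6 g/m^2/h


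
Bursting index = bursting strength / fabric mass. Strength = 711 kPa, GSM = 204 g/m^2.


Formula: Bursting Index = Bursting Strength / Fabric GSM
BI = 711 kPa / 204 g/m^2
BI = 3.485 kPa/(g/m^2)

3.485 kPa/(g/m^2)


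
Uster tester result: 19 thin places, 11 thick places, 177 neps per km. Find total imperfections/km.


Formula: Total = thin places + thick places + neps
Total = 19 + 11 + 177
Total = 207 imperfections/km

207 imperfections/km


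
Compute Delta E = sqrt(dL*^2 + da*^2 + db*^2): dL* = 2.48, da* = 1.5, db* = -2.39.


Formula: Delta E = sqrt(dL*^2 + da*^2 + db*^2)
Step 1: dL*^2 = 2.48^2 = 6.1504
Step 2: da*^2 = 1.5^2 = 2.25
Step 3: db*^2 = (-2.39)^2 = 5.7121
Step 4: Sum = 6.1504 + 2.25 + 5.7121 = 14.1125
Step 5: Delta E = sqrt(14.1125) = 3.76

3.76 Delta E


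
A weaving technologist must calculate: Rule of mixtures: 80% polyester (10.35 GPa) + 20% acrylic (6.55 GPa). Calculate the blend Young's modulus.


Formula: Blend property = (fraction_A * property_A) + (fraction_B * property_B)
Step 1: Contribution A = 80/100 * 10.35 GPa = 8.28 GPa
Step 2: Contribution B = 20/100 * 6.55 GPa = 1.31 GPa
Step 3: Blend Young's modulus = 8.28 + 1.31 = 9.59 GPa

9.59 GPa


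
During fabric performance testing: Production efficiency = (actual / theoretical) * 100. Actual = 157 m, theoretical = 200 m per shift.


Formula: Efficiency% = (Actual output / Theoretical output) * 100
Efficiency% = (157 / 200) * 100
Efficiency% = 0.785 * 100 = 78.5%

78.5%


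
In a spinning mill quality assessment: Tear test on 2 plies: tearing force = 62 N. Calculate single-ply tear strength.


Formula: Per-ply strength = Total force / Number of plies
Per-ply = 62 N / 2
Per-ply = 31 N

31 N


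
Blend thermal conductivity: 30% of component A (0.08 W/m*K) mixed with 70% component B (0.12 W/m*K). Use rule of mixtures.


Formula: Blend property = (fraction_A * property_A) + (fraction_B * property_B)
Step 1: Contribution A = 30/100 * 0.08 W/m*K = 0.024 W/m*K
Step 2: Contribution B = 70/100 * 0.12 W/m*K = 0.084 W/m*K
Step 3: Blend thermal conductivity = 0.024 + 0.084 = 0.108 W/m*K

0.108 W/m*K


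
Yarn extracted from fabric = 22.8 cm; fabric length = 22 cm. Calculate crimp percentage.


Formula: Crimp% = ((L_yarn - L_fabric) / L_fabric) * 100
Step 1: Extension = 22.8 - 22 = 0.8 cm
Step 2: Crimp% = (0.8 / 22) * 100
Step 3: Crimp% = 0.036364 * 100 = 3.6364% ≈ 3.6%

3.6%


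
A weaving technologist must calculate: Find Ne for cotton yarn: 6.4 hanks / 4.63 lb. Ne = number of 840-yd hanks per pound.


Formula: Ne = hanks / mass_lb
Substituting: Ne = 6.4 / 4.63
Ne = 1.4

1.4 Ne


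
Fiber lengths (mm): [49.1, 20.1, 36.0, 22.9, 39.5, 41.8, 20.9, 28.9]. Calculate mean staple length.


Formula: Mean = sum of lengths / count
Sum = 49.1 + 20.1 + 36.0 + 22.9 + 39.5 + 41.8 + 20.9 + 28.9
Sum = 259.2 mm
Mean = 259.2 / 8 = 32.40 mm

32.40 mm


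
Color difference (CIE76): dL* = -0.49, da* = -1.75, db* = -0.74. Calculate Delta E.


Formula: Delta E = sqrt(dL*^2 + da*^2 + db*^2)
Step 1: dL*^2 = (-0.49)^2 = 0.2401
Step 2: da*^2 = (-1.75)^2 = 3.0625
Step 3: db*^2 = (-0.74)^2 = 0.5476
Step 4: Sum = 0.2401 + 3.0625 + 0.5476 = 3.8502
Step 5: Delta E = sqrt(3.8502) = 1.96

1.96 Delta E


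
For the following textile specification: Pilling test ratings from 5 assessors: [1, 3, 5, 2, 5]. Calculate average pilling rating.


Formula: Mean = sum / count
Sum = 1 + 3 + 5 + 2 + 5 = 16
Mean = 16 / 5 = 3.2

3.2


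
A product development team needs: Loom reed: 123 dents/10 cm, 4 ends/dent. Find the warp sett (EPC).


Formula: EPC = (dents per 10 cm * ends per dent) / 10
Step 1: Total ends per 10 cm = 123 * 4 = 492
Step 2: EPC = 492 / 10 = 49.2 ends/cm

49.2 ends/cm


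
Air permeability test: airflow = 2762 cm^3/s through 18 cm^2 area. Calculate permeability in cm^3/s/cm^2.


Formula: Air Permeability = Airflow / Test Area
AP = 2762 cm^3/s / 18 cm^2
AP = 153.4 cm^3/s/cm^2

153.4 cm^3/s/cm^2


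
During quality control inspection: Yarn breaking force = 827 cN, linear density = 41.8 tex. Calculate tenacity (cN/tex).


Formula: Tenacity = Breaking force / Linear density
Tenacity = 827 cN / 41.8 tex
Tenacity = 19.78 cN/tex

19.78 cN/tex


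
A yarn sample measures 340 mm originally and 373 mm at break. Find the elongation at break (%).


Formula: Elongation (%) = ((L_break - L0) / L0) * 100
Step 1: Extension = 373 - 340 = 33 mm
Step 2: Elongation = (33 / 340) * 100
Step 3: Elongation = 0.097059 * 100 = 9.7059% ≈ 9.7%

9.7%


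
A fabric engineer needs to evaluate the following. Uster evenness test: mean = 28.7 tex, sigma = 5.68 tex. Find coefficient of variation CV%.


Formula: CV% = (standard deviation / mean) * 100
Step 1: Ratio = 5.68 / 28.7 = 0.197909
Step 2: CV% = 0.197909 * 100 = 19.7909% ≈ 19.8%

19.8%


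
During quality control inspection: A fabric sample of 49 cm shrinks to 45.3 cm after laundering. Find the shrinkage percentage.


Formula: Shrinkage% = ((L_before - L_after) / L_before) * 100
Step 1: Shrinkage = 49 - 45.3 = 3.7 cm
Step 2: Shrinkage% = (3.7 / 49) * 100
Step 3: Shrinkage% = 0.07551 * 100 = 7.551% ≈ 7.6%

7.6%


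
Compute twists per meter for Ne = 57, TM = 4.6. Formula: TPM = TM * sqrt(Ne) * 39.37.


Formula: TPM = TM * sqrt(Ne) * 39.37
Step 1: sqrt(Ne) = sqrt(57) = 7.5498
Step 2: TM * sqrt(Ne) = 4.6 * 7.5498 = 34.7291
Step 3: TPM = 34.7291 * 39.37 = 1367 twists/m

1367 twists/m


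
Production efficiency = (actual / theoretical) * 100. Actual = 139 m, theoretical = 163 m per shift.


Formula: Efficiency% = (Actual output / Theoretical output) * 100
Efficiency% = (139 / 163) * 100
Efficiency% = 0.852761 * 100 = 85.2761% ≈ 85.3%

85.3%


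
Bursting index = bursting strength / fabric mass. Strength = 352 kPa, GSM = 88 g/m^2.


Formula: Bursting Index = Bursting Strength / Fabric GSM
BI = 352 kPa / 88 g/m^2
BI = 4.000 kPa/(g/m^2)

4.000 kPa/(g/m^2)


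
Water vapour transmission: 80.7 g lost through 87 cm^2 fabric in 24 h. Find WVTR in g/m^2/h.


Formula: WVTR = mass_loss / (area * time)
Step 1: Convert area: 87 cm^2 = 0.0087 m^2
Step 2: WVTR = 80.7 g / (0.0087 m^2 * 24 h)
Step 3: WVTR = 80.7 / 0.2088 = 386.5 g/m^2/h

386.5 g/m^2/h


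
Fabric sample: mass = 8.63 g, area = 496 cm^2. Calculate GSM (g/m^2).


Formula: GSM = mass_g / area_m2
Step 1: Convert area: 496 cm^2 = 496 / 10000 = 0.0496 m^2
Step 2: GSM = 8.63 g / 0.0496 m^2 = 174.0 g/m^2

174.0 g/m^2


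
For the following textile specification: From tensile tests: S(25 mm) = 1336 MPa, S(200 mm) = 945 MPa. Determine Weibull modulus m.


Formula: m = ln(L1/L2) / ln(S2/S1)
Step 1: ln(L1/L2) = ln(25/200) = -2.07944
Step 2: S2/S1 = 945/1336 = 0.70734
Step 3: ln(S2/S1) = ln(0.70734) = -0.34624
Step 4: m = -2.07944 / -0.34624 = 6.01

6.01 (Weibull m)


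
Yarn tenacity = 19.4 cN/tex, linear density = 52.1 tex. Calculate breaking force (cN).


Formula: Breaking force = Tenacity * Linear density
F = 19.4 cN/tex * 52.1 tex
F = 1010.74 cN

1010.74 cN


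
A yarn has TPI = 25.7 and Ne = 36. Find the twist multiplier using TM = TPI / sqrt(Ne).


Formula: TM = TPI / sqrt(Ne)
Step 1: sqrt(Ne) = sqrt(36) = 6
Step 2: TM = 25.7 / 6 = 4.28

4.28 TM


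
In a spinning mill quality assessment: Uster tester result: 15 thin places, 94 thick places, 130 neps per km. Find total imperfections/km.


Formula: Total = thin places + thick places + neps
Total = 15 + 94 + 130
Total = 239 imperfections/km

239 imperfections/km


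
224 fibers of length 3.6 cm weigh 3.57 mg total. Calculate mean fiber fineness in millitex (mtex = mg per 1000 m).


Formula: fineness (mtex) = mass (mg) / total length (km) = (mass_mg / total_length_m) * 1000
Step 1: Convert fiber length: 3.6 cm = 0.036 m
Step 2: Total fiber length = 224 * 0.036 = 8.064 m
Step 3: Linear density = 3.57 mg / 8.064 m = 0.4427 mg/m
Step 4: fineness = 0.4427 * 1000 = 442.7 mtex

442.7 mtex


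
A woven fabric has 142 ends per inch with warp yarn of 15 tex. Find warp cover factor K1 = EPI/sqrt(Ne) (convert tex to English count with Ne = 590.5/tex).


Formula: K1 = EPI / sqrt(Ne), with Ne = 590.5 / tex_warp
Step 1: Ne = 590.5 / 15 = 39.367
Step 2: sqrt(Ne) = sqrt(39.367) = 6.2743
Step 3: K1 = 142 / 6.2743 = 22.6

22.6


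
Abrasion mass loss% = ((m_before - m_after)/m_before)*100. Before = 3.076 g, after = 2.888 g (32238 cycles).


Formula: Mass loss% = ((m_before - m_after) / m_before) * 100
Step 1: Mass loss = 3.076 - 2.888 = 0.188 g
Step 2: Ratio = 0.188 / 3.076 = 0.0611183
Step 3: Mass loss% = 0.0611183 * 100 = 6.11183% ≈ 6.11%

6.11%


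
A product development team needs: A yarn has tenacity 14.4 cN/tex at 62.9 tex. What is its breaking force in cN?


Formula: Breaking force = Tenacity * Linear density
F = 14.4 cN/tex * 62.9 tex
F = 905.76 cN

905.76 cN


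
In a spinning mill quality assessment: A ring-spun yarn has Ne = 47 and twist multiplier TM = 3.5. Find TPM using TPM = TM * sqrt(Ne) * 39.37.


Formula: TPM = TM * sqrt(Ne) * 39.37
Step 1: sqrt(Ne) = sqrt(47) = 6.8557
Step 2: TM * sqrt(Ne) = 3.5 * 6.8557 = 23.995
Step 3: TPM = 23.995 * 39.37 = 945 twists/m

945 twists/m


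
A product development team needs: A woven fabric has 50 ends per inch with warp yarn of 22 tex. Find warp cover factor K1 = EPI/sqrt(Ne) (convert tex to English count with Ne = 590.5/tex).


Formula: K1 = EPI / sqrt(Ne), with Ne = 590.5 / tex_warp
Step 1: Ne = 590.5 / 22 = 26.841
Step 2: sqrt(Ne) = sqrt(26.841) = 5.1808
Step 3: K1 = 50 / 5.1808 = 9.7

9.7


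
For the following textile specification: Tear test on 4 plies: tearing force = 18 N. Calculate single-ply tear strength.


Formula: Per-ply strength = Total force / Number of plies
Per-ply = 18 N / 4
Per-ply = 4.5 N

4.5 N


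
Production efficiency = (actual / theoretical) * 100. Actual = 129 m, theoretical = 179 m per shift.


Formula: Efficiency% = (Actual output / Theoretical output) * 100
Efficiency% = (129 / 179) * 100
Efficiency% = 0.72067 * 100 = 72.067% ≈ 72.1%

72.1%


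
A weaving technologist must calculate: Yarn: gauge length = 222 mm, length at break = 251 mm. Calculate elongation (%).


Formula: Elongation (%) = ((L_break - L0) / L0) * 100
Step 1: Extension = 251 - 222 = 29 mm
Step 2: Elongation = (29 / 222) * 100
Step 3: Elongation = 0.130631 * 100 = 13.0631% ≈ 13.1%

13.1%


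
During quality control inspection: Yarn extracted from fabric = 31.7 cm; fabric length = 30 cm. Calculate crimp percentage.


Formula: Crimp% = ((L_yarn - L_fabric) / L_fabric) * 100
Step 1: Extension = 31.7 - 30 = 1.7 cm
Step 2: Crimp% = (1.7 / 30) * 100
Step 3: Crimp% = 0.056667 * 100 = 5.6667% ≈ 5.7%

5.7%


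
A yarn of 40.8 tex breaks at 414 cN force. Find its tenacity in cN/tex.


Formula: Tenacity = Breaking force / Linear density
Tenacity = 414 cN / 40.8 tex
Tenacity = 10.15 cN/tex

10.15 cN/tex


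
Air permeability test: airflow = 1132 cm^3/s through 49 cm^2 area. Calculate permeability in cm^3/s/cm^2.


Formula: Air Permeability = Airflow / Test Area
AP = 1132 cm^3/s / 49 cm^2
AP = 23.1 cm^3/s/cm^2

23.1 cm^3/s/cm^2


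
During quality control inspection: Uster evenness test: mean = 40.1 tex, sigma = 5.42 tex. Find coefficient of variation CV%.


Formula: CV% = (standard deviation / mean) * 100
Step 1: Ratio = 5.42 / 40.1 = 0.135162
Step 2: CV% = 0.135162 * 100 = 13.5162% ≈ 13.5%

13.5%


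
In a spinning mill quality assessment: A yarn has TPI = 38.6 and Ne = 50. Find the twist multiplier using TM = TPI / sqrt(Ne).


Formula: TM = TPI / sqrt(Ne)
Step 1: sqrt(Ne) = sqrt(50) = 7.0711
Step 2: TM = 38.6 / 7.0711 = 5.46

5.46 TM


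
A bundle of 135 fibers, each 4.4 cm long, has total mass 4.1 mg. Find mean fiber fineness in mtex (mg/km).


Formula: fineness (mtex) = mass (mg) / total length (km) = (mass_mg / total_length_m) * 1000
Step 1: Convert fiber length: 4.4 cm = 0.044 m
Step 2: Total fiber length = 135 * 0.044 = 5.94 m
Step 3: Linear density = 4.1 mg / 5.94 m = 0.6902 mg/m
Step 4: fineness = 0.6902 * 1000 = 690.2 mtex

690.2 mtex


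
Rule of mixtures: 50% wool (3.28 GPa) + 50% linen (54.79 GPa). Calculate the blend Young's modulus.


Formula: Blend property = (fraction_A * property_A) + (fraction_B * property_B)
Step 1: Contribution A = 50/100 * 3.28 GPa = 1.64 GPa
Step 2: Contribution B = 50/100 * 54.79 GPa = 27.395 GPa
Step 3: Blend Young's modulus = 1.64 + 27.395 = 29.035 GPa

29.035 GPa
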